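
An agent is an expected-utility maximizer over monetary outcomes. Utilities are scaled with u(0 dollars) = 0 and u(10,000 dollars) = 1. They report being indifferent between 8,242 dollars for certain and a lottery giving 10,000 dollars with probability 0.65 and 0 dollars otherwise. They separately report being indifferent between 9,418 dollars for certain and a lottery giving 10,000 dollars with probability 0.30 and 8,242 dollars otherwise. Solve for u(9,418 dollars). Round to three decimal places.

0.755

First, u(8,242 dollars) = 0.65·u(10,000 dollars) + 0.35·u(0 dollars) = 0.65.
The second indifference gives u(9,418 dollars) = 0.30·u(10,000 dollars) + 0.70·u(8,242 dollars) = 0.30·1.00 + 0.70·0.65 = 0.7550.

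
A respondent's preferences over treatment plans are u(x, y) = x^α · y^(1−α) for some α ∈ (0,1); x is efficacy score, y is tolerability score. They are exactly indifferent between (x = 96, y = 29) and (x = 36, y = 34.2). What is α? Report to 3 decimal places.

α ≈ 0.144

The Cobb–Douglas utilities coincide, so 96^α·29^(1−α) = 36^α·34.2^(1−α).
(96/36)^α = (34.2/29)^(1−α); take logs: α·ln(96/36) = (1−α)·ln(34.2/29), i.e. α·0.980829 = (1−α)·0.164930.
Thus α·(1.145759) = 0.164930, so α = 0.164930/1.145759 ≈ 0.144.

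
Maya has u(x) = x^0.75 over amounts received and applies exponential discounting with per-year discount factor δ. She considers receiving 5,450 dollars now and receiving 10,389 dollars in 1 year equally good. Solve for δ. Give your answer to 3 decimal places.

δ ≈ 0.616

The payoff in 1 year is discounted by δ, so u(5450) = δ·u(10389) and δ = u(5450)/u(10389).
With u(x) = x^0.75: δ = 5450^0.75/10389^0.75 = (5450/10389)^0.75 = 0.61641.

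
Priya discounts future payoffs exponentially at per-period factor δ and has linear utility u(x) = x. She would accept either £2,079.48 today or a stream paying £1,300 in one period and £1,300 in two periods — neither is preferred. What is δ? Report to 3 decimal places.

δ ≈ 0.860

Present value of the stream is 1300·δ + 1300·δ². Indifference gives 1300δ + 1300δ² = 2079.48.
Rearranged: 1300δ² + 1300δ − 2079.48 = 0.
By the quadratic formula (taking the positive root), δ = (−1300 + √12503296.00) / 2600 ≈ 0.860.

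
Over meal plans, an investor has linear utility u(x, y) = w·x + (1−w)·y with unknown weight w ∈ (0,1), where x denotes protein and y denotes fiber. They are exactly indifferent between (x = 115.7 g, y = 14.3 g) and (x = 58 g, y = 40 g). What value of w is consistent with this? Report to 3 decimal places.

w = 0.308

Indifference: w·115.7 + (1−w)·14.3 = w·58 + (1−w)·40.
w·(115.7−58) = (1−w)·(40−14.3), i.e. w·57.7 = (1−w)·25.7.
So w/(1−w) = 25.7/57.7 = 0.4454, giving w = 25.7/(57.7+25.7) = 0.308.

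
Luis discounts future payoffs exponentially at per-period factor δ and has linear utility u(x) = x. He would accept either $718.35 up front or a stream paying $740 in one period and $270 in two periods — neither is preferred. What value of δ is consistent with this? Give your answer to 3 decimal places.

δ ≈ 0.760

Equating present values: 718.35 = 740δ + 270δ².
That is, 270δ² + 740δ − 718.35 = 0, a quadratic in δ.
The positive root is δ = [−740 + √(740² + 4·270·718.35)] / (2·270) = (−740 + 1150.399)/540 ≈ 0.760.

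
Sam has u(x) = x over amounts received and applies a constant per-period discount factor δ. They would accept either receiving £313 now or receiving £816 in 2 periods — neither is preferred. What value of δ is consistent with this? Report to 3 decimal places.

δ ≈ 0.619

Indifference means u(313) = δ^2 · u(816), so δ^2 = u(313)/u(816).
With u(x) = x: δ^2 = 313/816 = 0.38358.
Hence δ = (0.38358)^(1/2) = 0.61934.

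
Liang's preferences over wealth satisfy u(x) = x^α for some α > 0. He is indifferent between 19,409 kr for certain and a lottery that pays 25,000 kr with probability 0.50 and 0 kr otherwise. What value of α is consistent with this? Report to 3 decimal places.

Since u(0) = 0, the lottery's EU is 0.50·25000^α.
Indifference: 19409^α = 0.50·25000^α, so (19409/25000)^α = 0.50.
Taking logs: α·ln(19409/25000) = ln(0.50), so α = -0.693147 / -0.253139 ≈ 2.738.

α ≈ 2.738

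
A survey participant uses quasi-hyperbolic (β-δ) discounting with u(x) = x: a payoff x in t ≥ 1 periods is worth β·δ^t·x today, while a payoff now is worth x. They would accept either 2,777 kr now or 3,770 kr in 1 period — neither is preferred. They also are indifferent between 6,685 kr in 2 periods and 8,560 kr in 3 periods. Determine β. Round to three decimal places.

The second indifference involves only future payoffs, so β cancels: β·δ^2·6685 = β·δ^3·8560, giving δ = 6685/8560 = 0.78096.
Now use the now-vs-future pair: 2777 = β·δ·3770 gives β = 2777/(0.78096·3770) ≈ 0.943.

β ≈ 0.943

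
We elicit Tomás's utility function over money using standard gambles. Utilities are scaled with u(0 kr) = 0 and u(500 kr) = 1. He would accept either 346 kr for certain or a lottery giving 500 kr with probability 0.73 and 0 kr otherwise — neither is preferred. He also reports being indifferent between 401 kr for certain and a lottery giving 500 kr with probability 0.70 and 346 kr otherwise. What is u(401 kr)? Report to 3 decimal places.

First, u(346 kr) = 0.73·u(500 kr) + 0.27·u(0 kr) = 0.73.
Then u(401 kr) = 0.70·u(500 kr) + 0.30·u(346 kr) = 0.70·1.00 + 0.30·0.73 = 0.9190.

0.919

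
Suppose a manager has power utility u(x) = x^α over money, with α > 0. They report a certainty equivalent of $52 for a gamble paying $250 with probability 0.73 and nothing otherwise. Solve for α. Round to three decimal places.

The lottery's expected utility is 0.73·u(250) + 0.27·u(0) = 0.73·250^α (since u(0) = 0 for α > 0).
Indifference: 52^α = 0.73·250^α, so (52/250)^α = 0.73.
Take logs: α = ln 0.73 / ln(52/250) ≈ 0.20042.

α ≈ 0.200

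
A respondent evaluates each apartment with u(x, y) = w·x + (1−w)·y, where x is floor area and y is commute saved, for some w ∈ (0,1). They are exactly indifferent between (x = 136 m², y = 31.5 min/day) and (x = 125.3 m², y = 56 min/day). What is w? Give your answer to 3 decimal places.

w = 0.696

Indifference: w·136 + (1−w)·31.5 = w·125.3 + (1−w)·56.
w·(136−125.3) = (1−w)·(56−31.5), i.e. w·10.7 = (1−w)·24.5.
Hence w = 24.5/(10.7+24.5) = 24.5/35.2 = 0.696.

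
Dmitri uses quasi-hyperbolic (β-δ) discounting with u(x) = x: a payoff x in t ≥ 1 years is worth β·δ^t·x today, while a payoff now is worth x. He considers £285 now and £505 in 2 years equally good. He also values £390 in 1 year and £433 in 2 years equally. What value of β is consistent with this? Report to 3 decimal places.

The second indifference involves only future payoffs, so β cancels: β·δ^1·390 = β·δ^2·433, giving δ = 390/433 = 0.90069.
The first indifference: 285 = β·δ^2·505, so β = 285/(δ^2·505) = 285/(0.81125·505) ≈ 0.696.

β ≈ 0.696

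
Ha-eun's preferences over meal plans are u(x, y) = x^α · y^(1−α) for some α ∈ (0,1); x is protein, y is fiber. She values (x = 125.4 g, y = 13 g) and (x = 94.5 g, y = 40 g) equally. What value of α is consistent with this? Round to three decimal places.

The Cobb–Douglas utilities coincide, so 125.4^α·13^(1−α) = 94.5^α·40^(1−α).
Rearrange to (125.4/94.5)^α = (40/13)^(1−α) and take logs: α·0.282909 = (1−α)·1.123930.
So α/(1−α) = (1.123930)/(0.282909) = 3.972762, and α = 3.972762/4.972762 ≈ 0.799.

α ≈ 0.799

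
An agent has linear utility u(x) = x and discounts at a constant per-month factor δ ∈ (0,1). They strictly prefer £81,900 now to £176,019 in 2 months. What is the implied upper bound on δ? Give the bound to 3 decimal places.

Comparing present values: 81900 > δ^2·176019.
Hence δ^2 < 81900/176019 = 0.46529, and x ↦ x^(1/2) is increasing on (0,∞).
δ < (81900/176019)^(1/2) ≈ 0.682.

δ < 0.682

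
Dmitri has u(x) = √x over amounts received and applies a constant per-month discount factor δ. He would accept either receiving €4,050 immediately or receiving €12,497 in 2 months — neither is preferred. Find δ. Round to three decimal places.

δ ≈ 0.755

Equating discounted utilities: u(4050) = δ^2·u(12497) ⇒ δ^2 = u(4050)/u(12497).
With u(x) = √x: δ^2 = √4050/√12497 = √(4050/12497) = 0.56928.
Hence δ = (0.56928)^(1/2) = 0.75451.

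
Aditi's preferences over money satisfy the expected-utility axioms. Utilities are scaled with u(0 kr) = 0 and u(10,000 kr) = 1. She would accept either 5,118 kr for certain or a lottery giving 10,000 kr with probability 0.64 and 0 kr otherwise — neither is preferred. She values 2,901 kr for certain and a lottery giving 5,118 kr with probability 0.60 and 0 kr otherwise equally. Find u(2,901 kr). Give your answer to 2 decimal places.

0.38

The first gamble pins u(5,118 kr): it must equal 0.64·1 + 0.36·0 = 0.64.
Chaining: u(2,901 kr) = 0.60·0.64 + 0.40·0.00 = 0.3840.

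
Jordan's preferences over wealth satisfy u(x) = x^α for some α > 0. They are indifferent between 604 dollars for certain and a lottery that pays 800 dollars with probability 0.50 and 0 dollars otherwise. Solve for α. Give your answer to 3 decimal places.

α ≈ 2.466

EU(lottery) = 0.50·800^α + 0.50·0 = 0.50·800^α.
Equating: 604^α = 0.50·800^α, i.e. 0.7550^α = 0.50.
α = ln(0.50) / ln(604/800) = -0.693147/-0.281038 ≈ 2.466.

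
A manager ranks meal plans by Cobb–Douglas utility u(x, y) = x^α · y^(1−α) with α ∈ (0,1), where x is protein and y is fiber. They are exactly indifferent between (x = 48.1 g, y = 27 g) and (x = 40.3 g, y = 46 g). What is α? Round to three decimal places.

The Cobb–Douglas utilities coincide, so 48.1^α·27^(1−α) = 40.3^α·46^(1−α).
Rearrange to (48.1/40.3)^α = (46/27)^(1−α) and take logs: α·0.176931 = (1−α)·0.532805.
So α/(1−α) = (0.532805)/(0.176931) = 3.011372, and α = 3.011372/4.011372 ≈ 0.751.

α ≈ 0.751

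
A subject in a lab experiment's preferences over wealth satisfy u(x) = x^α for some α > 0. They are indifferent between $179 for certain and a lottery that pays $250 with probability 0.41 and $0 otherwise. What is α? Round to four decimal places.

Since u(0) = 0, the lottery's EU is 0.41·250^α.
Setting u(179) equal to that: 179^α = 0.41·250^α ⇒ (179/250)^α = 0.41.
α = ln(0.41) / ln(179/250) = -0.8915981/-0.3340751 ≈ 2.6689.

α ≈ 2.6689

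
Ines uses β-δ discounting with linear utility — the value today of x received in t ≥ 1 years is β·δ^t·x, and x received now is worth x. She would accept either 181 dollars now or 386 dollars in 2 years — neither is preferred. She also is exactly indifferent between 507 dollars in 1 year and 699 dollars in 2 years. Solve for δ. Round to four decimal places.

δ ≈ 0.7253

The second indifference involves only future payoffs, so β cancels: β·δ^1·507 = β·δ^2·699, giving δ = 507/699 = 0.72532.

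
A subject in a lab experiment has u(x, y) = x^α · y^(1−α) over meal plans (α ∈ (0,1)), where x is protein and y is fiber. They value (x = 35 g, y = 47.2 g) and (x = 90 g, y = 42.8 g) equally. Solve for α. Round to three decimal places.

α ≈ 0.094

The Cobb–Douglas utilities coincide, so 35^α·47.2^(1−α) = 90^α·42.8^(1−α).
Rearrange to (35/90)^α = (42.8/47.2)^(1−α) and take logs: α·-0.944462 = (1−α)·-0.097856.
So α/(1−α) = (-0.097856)/(-0.944462) = 0.103610, and α = 0.103610/1.103610 ≈ 0.094.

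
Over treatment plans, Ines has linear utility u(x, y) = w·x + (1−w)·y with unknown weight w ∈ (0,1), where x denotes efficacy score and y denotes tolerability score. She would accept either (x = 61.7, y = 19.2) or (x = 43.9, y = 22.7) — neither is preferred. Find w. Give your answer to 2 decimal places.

Indifference: w·61.7 + (1−w)·19.2 = w·43.9 + (1−w)·22.7.
w·(61.7−43.9) = (1−w)·(22.7−19.2), i.e. w·17.8 = (1−w)·3.5.
Hence w = 3.5/(17.8+3.5) = 3.5/21.3 = 0.16.

w = 0.16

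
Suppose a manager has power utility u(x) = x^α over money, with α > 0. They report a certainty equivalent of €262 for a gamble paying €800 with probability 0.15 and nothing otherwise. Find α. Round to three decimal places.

Since u(0) = 0, the lottery's EU is 0.15·800^α.
Setting u(262) equal to that: 262^α = 0.15·800^α ⇒ (262/800)^α = 0.15.
Taking logs: α·ln(262/800) = ln(0.15), so α = -1.897120 / -1.116267 ≈ 1.700.

α ≈ 1.700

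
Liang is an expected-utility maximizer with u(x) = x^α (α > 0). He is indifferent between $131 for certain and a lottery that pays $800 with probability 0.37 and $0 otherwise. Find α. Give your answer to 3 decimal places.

α ≈ 0.549

EU(lottery) = 0.37·800^α + 0.63·0 = 0.37·800^α.
Indifference: 131^α = 0.37·800^α, so (131/800)^α = 0.37.
Taking logs: α·ln(131/800) = ln(0.37), so α = -0.994252 / -1.809414 ≈ 0.549.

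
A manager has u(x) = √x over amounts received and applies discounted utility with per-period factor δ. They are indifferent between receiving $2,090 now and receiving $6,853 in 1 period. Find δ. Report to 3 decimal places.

δ ≈ 0.552

Indifference means u(2090) = δ · u(6853), so δ = u(2090)/u(6853).
Since u(x) = √x, δ = √(2090/6853) = 0.55225.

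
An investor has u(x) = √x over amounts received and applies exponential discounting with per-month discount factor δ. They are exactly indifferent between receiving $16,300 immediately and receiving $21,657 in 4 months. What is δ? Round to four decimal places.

δ ≈ 0.9651

The payoff in 4 months is discounted by δ^4, so u(16300) = δ^4·u(21657) and δ^4 = u(16300)/u(21657).
With u(x) = √x: δ^4 = √16300/√21657 = √(16300/21657) = 0.86755.
Taking the 4th root: δ = 0.86755^(1/4) ≈ 0.9651.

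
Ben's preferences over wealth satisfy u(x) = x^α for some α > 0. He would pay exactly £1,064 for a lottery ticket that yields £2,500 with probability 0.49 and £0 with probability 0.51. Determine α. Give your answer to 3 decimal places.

EU(lottery) = 0.49·2500^α + 0.51·0 = 0.49·2500^α.
Equating: 1064^α = 0.49·2500^α, i.e. 0.4256^α = 0.49.
Take logs: α = ln 0.49 / ln(1064/2500) ≈ 0.83505.

α ≈ 0.835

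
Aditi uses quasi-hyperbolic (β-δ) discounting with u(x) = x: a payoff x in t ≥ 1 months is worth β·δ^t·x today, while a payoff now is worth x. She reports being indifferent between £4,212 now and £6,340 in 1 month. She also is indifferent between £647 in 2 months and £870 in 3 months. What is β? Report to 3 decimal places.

β ≈ 0.893

From the later pair, β·δ^2·647 = β·δ^3·870; dividing through, δ = 647/870 = 0.74368.
Substituting δ into 4212 = β·δ·6340: β = 4212/(4714.920) ≈ 0.893.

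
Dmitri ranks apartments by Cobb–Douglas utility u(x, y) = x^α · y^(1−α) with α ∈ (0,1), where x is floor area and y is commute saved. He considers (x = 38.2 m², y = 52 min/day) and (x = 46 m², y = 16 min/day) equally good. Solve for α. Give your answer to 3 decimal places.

The Cobb–Douglas utilities coincide, so 38.2^α·52^(1−α) = 46^α·16^(1−α).
Rearrange to (38.2/46)^α = (16/52)^(1−α) and take logs: α·-0.185806 = (1−α)·-1.178655.
So α/(1−α) = (-1.178655)/(-0.185806) = 6.343471, and α = 6.343471/7.343471 ≈ 0.864.

α ≈ 0.864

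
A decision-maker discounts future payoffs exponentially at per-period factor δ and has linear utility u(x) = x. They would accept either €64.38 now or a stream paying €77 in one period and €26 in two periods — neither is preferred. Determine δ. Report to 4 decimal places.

δ ≈ 0.6800

Present value of the stream is 77·δ + 26·δ². Indifference gives 77δ + 26δ² = 64.38.
That is, 26δ² + 77δ − 64.38 = 0, a quadratic in δ.
The positive root is δ = [−77 + √(77² + 4·26·64.38)] / (2·26) = (−77 + 112.359)/52 ≈ 0.6800.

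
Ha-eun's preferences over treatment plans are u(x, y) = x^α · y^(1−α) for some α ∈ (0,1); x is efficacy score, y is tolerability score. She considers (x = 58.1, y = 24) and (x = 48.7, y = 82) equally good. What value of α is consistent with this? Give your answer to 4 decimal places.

α ≈ 0.8744

The Cobb–Douglas utilities coincide, so 58.1^α·24^(1−α) = 48.7^α·82^(1−α).
(58.1/48.7)^α = (82/24)^(1−α); take logs: α·ln(58.1/48.7) = (1−α)·ln(82/24), i.e. α·0.1764866 = (1−α)·1.2286654.
With A = 0.1764866 and B = 1.2286654: α·A = (1−α)·B, so α = B/(A+B) = 1.2286654/1.4051520 ≈ 0.8744.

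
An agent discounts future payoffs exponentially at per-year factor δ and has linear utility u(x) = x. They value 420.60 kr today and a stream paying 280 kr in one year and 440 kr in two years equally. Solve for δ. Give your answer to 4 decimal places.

δ ≈ 0.7100

Present value of the stream is 280·δ + 440·δ². Indifference gives 280δ + 440δ² = 420.60.
Rearranged: 440δ² + 280δ − 420.60 = 0.
The positive root is δ = [−280 + √(280² + 4·440·420.60)] / (2·440) = (−280 + 904.796)/880 ≈ 0.7100.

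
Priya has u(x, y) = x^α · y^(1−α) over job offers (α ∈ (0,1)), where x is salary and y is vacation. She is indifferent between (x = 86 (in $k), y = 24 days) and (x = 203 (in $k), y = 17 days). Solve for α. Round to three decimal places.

α ≈ 0.286

Indifference: 86^α · 24^(1−α) = 203^α · 17^(1−α).
Rearrange to (86/203)^α = (17/24)^(1−α) and take logs: α·-0.858859 = (1−α)·-0.344840.
Thus α·(-1.203699) = -0.344840, so α = -0.344840/-1.203699 ≈ 0.286.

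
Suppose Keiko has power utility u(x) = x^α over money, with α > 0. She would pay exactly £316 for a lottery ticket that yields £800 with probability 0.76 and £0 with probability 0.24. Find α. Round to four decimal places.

α ≈ 0.2955

The lottery's expected utility is 0.76·u(800) + 0.24·u(0) = 0.76·800^α (since u(0) = 0 for α > 0).
Setting u(316) equal to that: 316^α = 0.76·800^α ⇒ (316/800)^α = 0.76.
Taking logs: α·ln(316/800) = ln(0.76), so α = -0.2744368 / -0.9288695 ≈ 0.2955.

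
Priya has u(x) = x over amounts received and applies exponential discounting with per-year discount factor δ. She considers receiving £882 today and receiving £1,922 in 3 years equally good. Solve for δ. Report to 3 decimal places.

Equating discounted utilities: u(882) = δ^3·u(1922) ⇒ δ^3 = u(882)/u(1922).
With u(x) = x: δ^3 = 882/1922 = 0.45890.
Hence δ = (0.45890)^(1/3) = 0.77133.

δ ≈ 0.771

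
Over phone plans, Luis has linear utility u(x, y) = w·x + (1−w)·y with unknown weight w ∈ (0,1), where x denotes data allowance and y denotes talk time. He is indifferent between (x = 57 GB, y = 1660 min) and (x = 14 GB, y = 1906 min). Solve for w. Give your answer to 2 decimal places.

Indifference: w·57 + (1−w)·1660 = w·14 + (1−w)·1906.
Rearranging, 43·w − 246·(1−w) = 0.
So w/(1−w) = 246/43 = 5.7209, giving w = 246/(43+246) = 0.85.

w = 0.85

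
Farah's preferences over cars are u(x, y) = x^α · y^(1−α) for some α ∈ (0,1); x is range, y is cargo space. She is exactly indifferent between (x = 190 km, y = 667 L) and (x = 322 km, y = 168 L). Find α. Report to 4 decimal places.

α ≈ 0.7233

Indifference: 190^α · 667^(1−α) = 322^α · 168^(1−α).
Taking logs: α·ln 190 + (1−α)·ln 667 = α·ln 322 + (1−α)·ln 168, i.e. α·-0.5275275 = (1−α)·-1.3788261.
So α/(1−α) = (-1.3788261)/(-0.5275275) = 2.6137521, and α = 2.6137521/3.6137521 ≈ 0.7233.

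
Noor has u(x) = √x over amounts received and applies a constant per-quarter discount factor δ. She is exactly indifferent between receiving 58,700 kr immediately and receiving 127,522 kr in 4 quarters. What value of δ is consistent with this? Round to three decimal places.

δ ≈ 0.908

Equating discounted utilities: u(58700) = δ^4·u(127522) ⇒ δ^4 = u(58700)/u(127522).
With u(x) = √x: δ^4 = √58700/√127522 = √(58700/127522) = 0.67846.
Taking the 4th root: δ = 0.67846^(1/4) ≈ 0.908.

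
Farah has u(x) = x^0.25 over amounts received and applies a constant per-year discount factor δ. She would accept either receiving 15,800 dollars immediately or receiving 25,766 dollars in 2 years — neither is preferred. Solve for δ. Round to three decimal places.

The payoff in 2 years is discounted by δ^2, so u(15800) = δ^2·u(25766) and δ^2 = u(15800)/u(25766).
Since u(x) = x^0.25, δ^2 = (15800/25766)^0.25 = 0.61321^0.25 = 0.88492.
So δ = 0.88492^(1/2) ≈ 0.941.

δ ≈ 0.941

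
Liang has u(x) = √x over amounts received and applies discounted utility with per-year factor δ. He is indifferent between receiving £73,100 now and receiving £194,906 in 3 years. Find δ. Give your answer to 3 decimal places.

δ ≈ 0.849

Indifference means u(73100) = δ^3 · u(194906), so δ^3 = u(73100)/u(194906).
Since u(x) = √x, δ^3 = √(73100/194906) = 0.61242.
So δ = 0.61242^(1/3) ≈ 0.849.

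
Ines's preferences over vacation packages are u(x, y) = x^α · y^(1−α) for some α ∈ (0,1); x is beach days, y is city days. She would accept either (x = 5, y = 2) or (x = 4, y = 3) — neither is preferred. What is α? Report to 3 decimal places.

Indifference: 5^α · 2^(1−α) = 4^α · 3^(1−α).
Taking logs: α·ln 5 + (1−α)·ln 2 = α·ln 4 + (1−α)·ln 3, i.e. α·0.223144 = (1−α)·0.405465.
So α/(1−α) = (0.405465)/(0.223144) = 1.817055, and α = 1.817055/2.817055 ≈ 0.645.

α ≈ 0.645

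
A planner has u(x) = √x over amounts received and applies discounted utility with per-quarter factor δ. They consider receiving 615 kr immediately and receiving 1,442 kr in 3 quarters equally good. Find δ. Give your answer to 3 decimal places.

δ ≈ 0.868

Equating discounted utilities: u(615) = δ^3·u(1442) ⇒ δ^3 = u(615)/u(1442).
With u(x) = √x: δ^3 = √615/√1442 = √(615/1442) = 0.65306.
So δ = 0.65306^(1/3) ≈ 0.868.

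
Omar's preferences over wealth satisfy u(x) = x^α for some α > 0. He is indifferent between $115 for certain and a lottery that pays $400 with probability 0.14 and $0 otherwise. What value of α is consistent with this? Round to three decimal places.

α ≈ 1.577

EU(lottery) = 0.14·400^α + 0.86·0 = 0.14·400^α.
Indifference: 115^α = 0.14·400^α, so (115/400)^α = 0.14.
Take logs: α = ln 0.14 / ln(115/400) ≈ 1.57727.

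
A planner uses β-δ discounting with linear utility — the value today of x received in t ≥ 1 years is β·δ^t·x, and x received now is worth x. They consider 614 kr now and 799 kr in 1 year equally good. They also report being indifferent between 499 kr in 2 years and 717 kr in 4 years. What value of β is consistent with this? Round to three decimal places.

β ≈ 0.921

Both payoffs in the second observation are in the future, so β drops out: δ^2·499 = δ^4·717 ⇒ δ^2 = 499/717 = 0.69596, so δ = 0.83424.
The first indifference: 614 = β·δ·799, so β = 614/(δ·799) = 614/(0.83424·799) ≈ 0.921.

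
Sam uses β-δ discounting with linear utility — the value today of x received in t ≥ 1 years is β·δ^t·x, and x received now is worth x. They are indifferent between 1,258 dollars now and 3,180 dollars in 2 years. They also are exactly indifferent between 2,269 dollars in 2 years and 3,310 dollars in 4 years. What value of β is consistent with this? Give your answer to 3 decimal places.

β ≈ 0.577

Both payoffs in the second observation are in the future, so β drops out: δ^2·2269 = δ^4·3310 ⇒ δ^2 = 2269/3310 = 0.68550, so δ = 0.82795.
Now use the now-vs-future pair: 1258 = β·δ^2·3180 gives β = 1258/(0.68550·3180) ≈ 0.577.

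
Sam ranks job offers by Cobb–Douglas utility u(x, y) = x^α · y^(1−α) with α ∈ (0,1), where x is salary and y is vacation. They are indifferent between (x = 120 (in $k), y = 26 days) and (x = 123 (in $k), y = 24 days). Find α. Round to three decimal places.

Set the two utilities equal: 120^α·26^(1−α) = 123^α·24^(1−α).
Rearrange to (120/123)^α = (24/26)^(1−α) and take logs: α·-0.024693 = (1−α)·-0.080043.
Thus α·(-0.104736) = -0.080043, so α = -0.080043/-0.104736 ≈ 0.764.

α ≈ 0.764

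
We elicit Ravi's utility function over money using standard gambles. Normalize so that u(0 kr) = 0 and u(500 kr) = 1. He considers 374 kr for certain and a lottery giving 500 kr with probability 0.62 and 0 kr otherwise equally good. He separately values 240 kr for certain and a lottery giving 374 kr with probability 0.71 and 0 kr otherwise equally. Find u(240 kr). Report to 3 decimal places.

The first gamble pins u(374 kr): it must equal 0.62·1 + 0.38·0 = 0.62.
The second indifference gives u(240 kr) = 0.71·u(374 kr) + 0.29·u(0 kr) = 0.71·0.62 + 0.29·0.00 = 0.4402.

0.440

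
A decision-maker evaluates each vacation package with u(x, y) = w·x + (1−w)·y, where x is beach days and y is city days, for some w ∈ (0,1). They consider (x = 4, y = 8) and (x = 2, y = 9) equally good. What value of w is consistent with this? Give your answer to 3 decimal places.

Equating utilities: w·4 + (1−w)·8 = w·2 + (1−w)·9.
Rearranging, 2·w − 1·(1−w) = 0.
The marginal rate of substitution is 1/2, so w = 1/(2+1) = 0.333.

w = 0.333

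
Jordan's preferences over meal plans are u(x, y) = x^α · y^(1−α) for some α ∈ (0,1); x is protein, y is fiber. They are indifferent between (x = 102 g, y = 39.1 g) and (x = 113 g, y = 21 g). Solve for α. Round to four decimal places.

α ≈ 0.8585

Indifference: 102^α · 39.1^(1−α) = 113^α · 21^(1−α).
(102/113)^α = (21/39.1)^(1−α); take logs: α·ln(102/113) = (1−α)·ln(21/39.1), i.e. α·-0.1024150 = (1−α)·-0.6216000.
Thus α·(-0.7240150) = -0.6216000, so α = -0.6216000/-0.7240150 ≈ 0.8585.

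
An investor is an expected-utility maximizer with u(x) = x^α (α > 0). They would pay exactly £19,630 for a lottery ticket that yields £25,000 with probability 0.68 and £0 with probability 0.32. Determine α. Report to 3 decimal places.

Since u(0) = 0, the lottery's EU is 0.68·25000^α.
Equating: 19630^α = 0.68·25000^α, i.e. 0.7852^α = 0.68.
α = ln(0.68) / ln(19630/25000) = -0.385662/-0.241817 ≈ 1.595.

α ≈ 1.595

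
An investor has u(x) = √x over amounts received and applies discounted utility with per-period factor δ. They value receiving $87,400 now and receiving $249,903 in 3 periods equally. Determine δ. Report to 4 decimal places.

δ ≈ 0.8394

Equating discounted utilities: u(87400) = δ^3·u(249903) ⇒ δ^3 = u(87400)/u(249903).
With u(x) = √x: δ^3 = √87400/√249903 = √(87400/249903) = 0.59138.
So δ = 0.59138^(1/3) ≈ 0.8394.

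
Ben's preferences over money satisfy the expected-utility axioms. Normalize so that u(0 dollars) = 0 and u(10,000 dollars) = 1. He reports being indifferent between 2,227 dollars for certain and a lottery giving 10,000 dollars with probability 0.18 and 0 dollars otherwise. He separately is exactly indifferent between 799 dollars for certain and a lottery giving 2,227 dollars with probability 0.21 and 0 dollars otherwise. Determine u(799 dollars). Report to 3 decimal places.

The first gamble pins u(2,227 dollars): it must equal 0.18·1 + 0.82·0 = 0.18.
Chaining: u(799 dollars) = 0.21·0.18 + 0.79·0.00 = 0.0378.

0.038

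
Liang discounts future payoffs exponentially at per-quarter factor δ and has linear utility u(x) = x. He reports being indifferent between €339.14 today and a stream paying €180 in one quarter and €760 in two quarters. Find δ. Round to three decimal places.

The stream is worth 180δ + 760δ² today, so 180δ + 760δ² = 339.14.
So 760δ² + 180δ − 339.14 = 0.
By the quadratic formula (taking the positive root), δ = (−180 + √1063385.60) / 1520 ≈ 0.560.

δ ≈ 0.560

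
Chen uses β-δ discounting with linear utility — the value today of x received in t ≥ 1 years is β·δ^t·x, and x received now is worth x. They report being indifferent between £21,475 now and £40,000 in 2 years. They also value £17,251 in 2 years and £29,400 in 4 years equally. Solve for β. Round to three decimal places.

From the later pair, β·δ^2·17251 = β·δ^4·29400; dividing through, δ^2 = 17251/29400 = 0.58677, so δ = 0.76601.
The first indifference: 21475 = β·δ^2·40000, so β = 21475/(δ^2·40000) = 21475/(0.58677·40000) ≈ 0.915.

β ≈ 0.915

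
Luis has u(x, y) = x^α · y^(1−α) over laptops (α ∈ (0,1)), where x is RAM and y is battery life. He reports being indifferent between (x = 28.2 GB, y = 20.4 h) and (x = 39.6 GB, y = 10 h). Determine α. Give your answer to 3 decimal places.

The Cobb–Douglas utilities coincide, so 28.2^α·20.4^(1−α) = 39.6^α·10^(1−α).
Rearrange to (28.2/39.6)^α = (10/20.4)^(1−α) and take logs: α·-0.339507 = (1−α)·-0.712950.
So α/(1−α) = (-0.712950)/(-0.339507) = 2.099957, and α = 2.099957/3.099957 ≈ 0.677.

α ≈ 0.677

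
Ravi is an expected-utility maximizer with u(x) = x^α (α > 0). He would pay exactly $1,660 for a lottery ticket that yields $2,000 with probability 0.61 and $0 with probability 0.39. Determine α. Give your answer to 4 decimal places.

α ≈ 2.6528

Since u(0) = 0, the lottery's EU is 0.61·2000^α.
Setting u(1660) equal to that: 1660^α = 0.61·2000^α ⇒ (1660/2000)^α = 0.61.
Taking logs: α·ln(1660/2000) = ln(0.61), so α = -0.4942963 / -0.1863296 ≈ 2.6528.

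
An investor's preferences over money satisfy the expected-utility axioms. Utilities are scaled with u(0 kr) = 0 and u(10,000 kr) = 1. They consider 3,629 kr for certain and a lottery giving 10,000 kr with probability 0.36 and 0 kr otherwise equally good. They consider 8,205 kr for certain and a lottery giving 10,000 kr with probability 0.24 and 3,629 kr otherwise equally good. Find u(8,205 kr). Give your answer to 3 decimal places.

The first gamble pins u(3,629 kr): it must equal 0.36·1 + 0.64·0 = 0.36.
The second indifference gives u(8,205 kr) = 0.24·u(10,000 kr) + 0.76·u(3,629 kr) = 0.24·1.00 + 0.76·0.36 = 0.5136.

0.514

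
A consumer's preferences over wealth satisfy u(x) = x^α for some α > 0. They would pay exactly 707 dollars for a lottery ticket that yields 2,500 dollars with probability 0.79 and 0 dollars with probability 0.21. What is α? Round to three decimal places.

α ≈ 0.187

EU(lottery) = 0.79·2500^α + 0.21·0 = 0.79·2500^α.
Indifference: 707^α = 0.79·2500^α, so (707/2500)^α = 0.79.
Take logs: α = ln 0.79 / ln(707/2500) ≈ 0.18663.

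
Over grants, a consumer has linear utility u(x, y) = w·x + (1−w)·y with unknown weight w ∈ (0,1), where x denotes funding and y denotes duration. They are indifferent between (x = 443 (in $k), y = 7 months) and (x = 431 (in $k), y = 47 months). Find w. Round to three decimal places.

Equating utilities: w·443 + (1−w)·7 = w·431 + (1−w)·47.
Collecting terms: w·12 = (1−w)·40.
So w/(1−w) = 40/12 = 3.3333, giving w = 40/(12+40) = 0.769.

w = 0.769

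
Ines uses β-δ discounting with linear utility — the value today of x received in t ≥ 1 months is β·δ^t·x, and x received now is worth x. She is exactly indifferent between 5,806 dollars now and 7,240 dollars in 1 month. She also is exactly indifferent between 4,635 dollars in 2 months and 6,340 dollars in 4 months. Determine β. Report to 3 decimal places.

From the later pair, β·δ^2·4635 = β·δ^4·6340; dividing through, δ^2 = 4635/6340 = 0.73107, so δ = 0.85503.
Now use the now-vs-future pair: 5806 = β·δ·7240 gives β = 5806/(0.85503·7240) ≈ 0.938.

β ≈ 0.938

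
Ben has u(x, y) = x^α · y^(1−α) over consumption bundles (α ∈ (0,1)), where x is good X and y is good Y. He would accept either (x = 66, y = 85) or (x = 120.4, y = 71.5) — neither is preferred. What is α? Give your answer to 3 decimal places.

α ≈ 0.223

The Cobb–Douglas utilities coincide, so 66^α·85^(1−α) = 120.4^α·71.5^(1−α).
Rearrange to (66/120.4)^α = (71.5/85)^(1−α) and take logs: α·-0.601165 = (1−α)·-0.172954.
With A = -0.601165 and B = -0.172954: α·A = (1−α)·B, so α = B/(A+B) = -0.172954/-0.774119 ≈ 0.223.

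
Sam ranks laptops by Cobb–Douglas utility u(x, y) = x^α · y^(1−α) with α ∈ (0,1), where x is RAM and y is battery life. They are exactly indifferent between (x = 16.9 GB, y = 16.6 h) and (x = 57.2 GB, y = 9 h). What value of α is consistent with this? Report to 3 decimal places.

α ≈ 0.334

The Cobb–Douglas utilities coincide, so 16.9^α·16.6^(1−α) = 57.2^α·9^(1−α).
Rearrange to (16.9/57.2)^α = (9/16.6)^(1−α) and take logs: α·-1.219240 = (1−α)·-0.612178.
So α/(1−α) = (-0.612178)/(-1.219240) = 0.502098, and α = 0.502098/1.502098 ≈ 0.334.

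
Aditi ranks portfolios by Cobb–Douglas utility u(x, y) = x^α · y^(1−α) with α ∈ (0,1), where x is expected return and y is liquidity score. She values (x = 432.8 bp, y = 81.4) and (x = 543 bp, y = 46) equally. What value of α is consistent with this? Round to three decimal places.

Indifference: 432.8^α · 81.4^(1−α) = 543^α · 46^(1−α).
(432.8/543)^α = (46/81.4)^(1−α); take logs: α·ln(432.8/543) = (1−α)·ln(46/81.4), i.e. α·-0.226834 = (1−α)·-0.570734.
So α/(1−α) = (-0.570734)/(-0.226834) = 2.516087, and α = 2.516087/3.516087 ≈ 0.716.

α ≈ 0.716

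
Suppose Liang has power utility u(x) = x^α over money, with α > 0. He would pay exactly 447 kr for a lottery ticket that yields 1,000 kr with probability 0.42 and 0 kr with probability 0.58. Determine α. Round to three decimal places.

α ≈ 1.077

EU(lottery) = 0.42·1000^α + 0.58·0 = 0.42·1000^α.
Setting u(447) equal to that: 447^α = 0.42·1000^α ⇒ (447/1000)^α = 0.42.
Take logs: α = ln 0.42 / ln(447/1000) ≈ 1.07738.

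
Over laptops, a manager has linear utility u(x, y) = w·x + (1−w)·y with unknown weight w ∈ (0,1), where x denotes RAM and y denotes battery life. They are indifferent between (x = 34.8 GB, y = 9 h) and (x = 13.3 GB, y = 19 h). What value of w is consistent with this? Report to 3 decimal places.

w = 0.317

Equating utilities: w·34.8 + (1−w)·9 = w·13.3 + (1−w)·19.
Rearranging, 21.5·w − 10·(1−w) = 0.
So w/(1−w) = 10/21.5 = 0.4651, giving w = 10/(21.5+10) = 0.317.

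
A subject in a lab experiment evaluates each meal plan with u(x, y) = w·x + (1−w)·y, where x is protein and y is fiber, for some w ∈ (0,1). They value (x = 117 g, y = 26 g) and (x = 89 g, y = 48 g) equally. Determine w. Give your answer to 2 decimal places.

w = 0.44

Indifference: w·117 + (1−w)·26 = w·89 + (1−w)·48.
w·(117−89) = (1−w)·(48−26), i.e. w·28 = (1−w)·22.
The marginal rate of substitution is 22/28, so w = 22/(28+22) = 0.44.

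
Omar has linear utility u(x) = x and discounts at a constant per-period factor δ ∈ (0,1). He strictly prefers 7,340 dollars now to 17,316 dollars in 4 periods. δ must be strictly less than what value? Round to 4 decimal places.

δ < 0.8069

Comparing present values: 7340 > δ^4·17316.
Hence δ^4 < 7340/17316 = 0.42389, and x ↦ x^(1/4) is increasing on (0,∞).
δ < (7340/17316)^(1/4) ≈ 0.8069.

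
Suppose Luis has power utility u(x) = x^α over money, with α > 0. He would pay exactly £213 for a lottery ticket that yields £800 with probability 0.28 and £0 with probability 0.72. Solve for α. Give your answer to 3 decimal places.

The lottery's expected utility is 0.28·u(800) + 0.72·u(0) = 0.28·800^α (since u(0) = 0 for α > 0).
Equating: 213^α = 0.28·800^α, i.e. 0.2662^α = 0.28.
Take logs: α = ln 0.28 / ln(213/800) ≈ 0.96195.

α ≈ 0.962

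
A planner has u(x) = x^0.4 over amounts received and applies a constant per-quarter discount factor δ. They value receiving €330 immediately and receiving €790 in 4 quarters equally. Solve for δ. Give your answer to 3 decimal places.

Indifference means u(330) = δ^4 · u(790), so δ^4 = u(330)/u(790).
With u(x) = x^0.4: δ^4 = 330^0.4/790^0.4 = (330/790)^0.4 = 0.70527.
Hence δ = (0.70527)^(1/4) = 0.91641.

δ ≈ 0.916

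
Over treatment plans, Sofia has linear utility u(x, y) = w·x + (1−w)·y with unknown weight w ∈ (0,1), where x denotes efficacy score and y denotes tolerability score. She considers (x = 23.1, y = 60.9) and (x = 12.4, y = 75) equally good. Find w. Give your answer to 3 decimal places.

w = 0.569

Indifference: w·23.1 + (1−w)·60.9 = w·12.4 + (1−w)·75.
w·(23.1−12.4) = (1−w)·(75−60.9), i.e. w·10.7 = (1−w)·14.1.
So w/(1−w) = 14.1/10.7 = 1.3178, giving w = 14.1/(10.7+14.1) = 0.569.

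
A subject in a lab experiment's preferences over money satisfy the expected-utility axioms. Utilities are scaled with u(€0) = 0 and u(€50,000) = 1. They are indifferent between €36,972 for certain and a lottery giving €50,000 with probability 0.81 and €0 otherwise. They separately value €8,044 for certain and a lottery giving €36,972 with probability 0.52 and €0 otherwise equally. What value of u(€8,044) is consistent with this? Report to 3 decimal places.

First, u(€36,972) = 0.81·u(€50,000) + 0.19·u(€0) = 0.81.
The second indifference gives u(€8,044) = 0.52·u(€36,972) + 0.48·u(€0) = 0.52·0.81 + 0.48·0.00 = 0.4212.

0.421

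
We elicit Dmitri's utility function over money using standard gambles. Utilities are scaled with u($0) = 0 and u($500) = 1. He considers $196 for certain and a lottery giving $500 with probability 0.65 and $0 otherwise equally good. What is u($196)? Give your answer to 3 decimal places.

u($196) equals the lottery's expected utility: 0.65·1 + 0.35·0 = 0.65.

0.650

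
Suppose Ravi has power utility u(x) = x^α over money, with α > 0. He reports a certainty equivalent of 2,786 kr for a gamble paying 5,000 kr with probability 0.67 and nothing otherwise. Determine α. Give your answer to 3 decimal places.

α ≈ 0.685

The lottery's expected utility is 0.67·u(5000) + 0.33·u(0) = 0.67·5000^α (since u(0) = 0 for α > 0).
Indifference: 2786^α = 0.67·5000^α, so (2786/5000)^α = 0.67.
Taking logs: α·ln(2786/5000) = ln(0.67), so α = -0.400478 / -0.584831 ≈ 0.685.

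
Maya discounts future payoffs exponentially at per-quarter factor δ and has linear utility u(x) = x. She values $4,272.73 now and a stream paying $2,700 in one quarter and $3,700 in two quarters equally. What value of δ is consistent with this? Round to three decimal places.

Present value of the stream is 2700·δ + 3700·δ². Indifference gives 2700δ + 3700δ² = 4272.73.
That is, 3700δ² + 2700δ − 4272.73 = 0, a quadratic in δ.
By the quadratic formula (taking the positive root), δ = (−2700 + √70526404.00) / 7400 ≈ 0.770.

δ ≈ 0.770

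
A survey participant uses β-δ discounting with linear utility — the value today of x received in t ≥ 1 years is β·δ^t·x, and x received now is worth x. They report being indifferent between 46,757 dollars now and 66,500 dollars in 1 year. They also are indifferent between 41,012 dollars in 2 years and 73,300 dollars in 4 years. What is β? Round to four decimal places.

Both payoffs in the second observation are in the future, so β drops out: δ^2·41012 = δ^4·73300 ⇒ δ^2 = 41012/73300 = 0.55951, so δ = 0.74800.
Now use the now-vs-future pair: 46757 = β·δ·66500 gives β = 46757/(0.74800·66500) ≈ 0.9400.

β ≈ 0.9400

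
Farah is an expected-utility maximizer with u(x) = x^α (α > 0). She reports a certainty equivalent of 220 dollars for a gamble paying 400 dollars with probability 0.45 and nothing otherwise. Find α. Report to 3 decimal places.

EU(lottery) = 0.45·400^α + 0.55·0 = 0.45·400^α.
Equating: 220^α = 0.45·400^α, i.e. 0.5500^α = 0.45.
Take logs: α = ln 0.45 / ln(220/400) ≈ 1.33566.

α ≈ 1.336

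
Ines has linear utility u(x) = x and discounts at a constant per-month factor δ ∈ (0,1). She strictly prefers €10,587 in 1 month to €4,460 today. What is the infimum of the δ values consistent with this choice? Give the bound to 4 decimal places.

The preference means 4460 < δ·10587.
Dividing through by 10587 gives δ > 0.42127.

δ > 0.4213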